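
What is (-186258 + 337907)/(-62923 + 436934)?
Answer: 151649/374011 ≈ 0.40547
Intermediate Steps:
(-186258 + 337907)/(-62923 + 436934) = 151649/374011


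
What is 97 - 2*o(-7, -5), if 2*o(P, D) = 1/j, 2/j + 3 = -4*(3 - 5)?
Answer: 189/2 ≈ 94.500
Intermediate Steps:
j = ⅖ (j = 2/(-3 - 4*(3 - 5)) = 2/(-3 - 4*(-2)) = 2/(-3 + 8) = 2/5 = 2*(⅕) = ⅖ ≈ 0.40000)
o(P, D) = 5/4 (o(P, D) = 1/(2*(⅖)) = (½)*(5/2) = 5/4)
97 - 2*o(-7, -5) = 97 - 2*5/4 = 97 - 5/2 = 189/2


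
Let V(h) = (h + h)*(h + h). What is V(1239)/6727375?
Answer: 6140484/6727375 ≈ 0.91276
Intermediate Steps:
V(h) = 4*h² (V(h) = (2*h)*(2*h) = 4*h²)
V(1239)/6727375 = (4*1239²)/6727375 = (4*1535121)*(1/6727375) = 6140484*(1/6727375) = 6140484/6727375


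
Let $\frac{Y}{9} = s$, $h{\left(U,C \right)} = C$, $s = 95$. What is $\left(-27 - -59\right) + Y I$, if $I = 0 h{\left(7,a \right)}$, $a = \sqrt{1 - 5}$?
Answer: $32$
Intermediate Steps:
$a = 2 i$ ($a = \sqrt{-4} = 2 i \approx 2.0 i$)
$Y = 855$ ($Y = 9 \cdot 95 = 855$)
$I = 0$ ($I = 0 \cdot 2 i = 0$)
$\left(-27 - -59\right) + Y I = \left(-27 - -59\right) + 855 \cdot 0 = \left(-27 + 59\right) + 0 = 32 + 0 = 32$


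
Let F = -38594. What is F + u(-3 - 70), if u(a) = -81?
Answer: -38675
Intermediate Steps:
F + u(-3 - 70) = -38594 - 81 = -38675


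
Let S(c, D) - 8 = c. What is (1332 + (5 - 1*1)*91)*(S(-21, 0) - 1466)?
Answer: -2508384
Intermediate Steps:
S(c, D) = 8 + c
(1332 + (5 - 1*1)*91)*(S(-21, 0) - 1466) = (1332 + (5 - 1*1)*91)*((8 - 21) - 1466) = (1332 + (5 - 1)*91)*(-13 - 1466) = (1332 + 4*91)*(-1479) = (1332 + 364)*(-1479) = 1696*(-1479) = -2508384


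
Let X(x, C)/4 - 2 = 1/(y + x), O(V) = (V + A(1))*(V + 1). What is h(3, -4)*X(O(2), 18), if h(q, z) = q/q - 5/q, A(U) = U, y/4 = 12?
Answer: -920/171 ≈ -5.3801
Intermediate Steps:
y = 48 (y = 4*12 = 48)
h(q, z) = 1 - 5/q
O(V) = (1 + V)**2 (O(V) = (V + 1)*(V + 1) = (1 + V)*(1 + V) = (1 + V)**2)
X(x, C) = 8 + 4/(48 + x)
h(3, -4)*X(O(2), 18) = ((-5 + 3)/3)*(4*(97 + 2*(1 + 2**2 + 2*2))/(48 + (1 + 2**2 + 2*2))) = ((1/3)*(-2))*(4*(97 + 2*(1 + 4 + 4))/(48 + (1 + 4 + 4))) = -8*(97 + 2*9)/(3*(48 + 9)) = -8*(97 + 18)/(3*57) = -8*115/(3*57) = -2/3*460/57 = -920/171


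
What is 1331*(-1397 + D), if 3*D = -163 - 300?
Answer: -6194474/3 ≈ -2.0648e+6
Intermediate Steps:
D = -463/3 (D = (-163 - 300)/3 = (⅓)*(-463) = -463/3 ≈ -154.33)
1331*(-1397 + D) = 1331*(-1397 - 463/3) = 1331*(-4654/3) = -6194474/3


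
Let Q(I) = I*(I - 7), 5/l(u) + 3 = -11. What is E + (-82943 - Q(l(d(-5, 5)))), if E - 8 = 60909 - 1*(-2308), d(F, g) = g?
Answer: -3865243/196 ≈ -19721.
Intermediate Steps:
l(u) = -5/14 (l(u) = 5/(-3 - 11) = 5/(-14) = 5*(-1/14) = -5/14)
E = 63225 (E = 8 + (60909 - 1*(-2308)) = 8 + (60909 + 2308) = 8 + 63217 = 63225)
Q(I) = I*(-7 + I)
E + (-82943 - Q(l(d(-5, 5)))) = 63225 + (-82943 - (-5)*(-7 - 5/14)/14) = 63225 + (-82943 - (-5)*(-103)/(14*14)) = 63225 + (-82943 - 1*515/196) = 63225 + (-82943 - 515/196) = 63225 - 16257343/196 = -3865243/196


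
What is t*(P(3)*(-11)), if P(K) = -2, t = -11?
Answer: -242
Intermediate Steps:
t*(P(3)*(-11)) = -(-22)*(-11) = -11*22 = -242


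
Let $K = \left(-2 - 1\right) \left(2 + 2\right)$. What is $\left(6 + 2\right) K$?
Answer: $-96$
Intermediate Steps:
$K = -12$ ($K = \left(-3\right) 4 = -12$)
$\left(6 + 2\right) K = \left(6 + 2\right) \left(-12\right) = 8 \left(-12\right) = -96$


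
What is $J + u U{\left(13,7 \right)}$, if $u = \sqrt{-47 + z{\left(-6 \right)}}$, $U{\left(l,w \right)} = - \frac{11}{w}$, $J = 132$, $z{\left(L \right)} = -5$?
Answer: $132 - \frac{22 i \sqrt{13}}{7} \approx 132.0 - 11.332 i$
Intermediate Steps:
$u = 2 i \sqrt{13}$ ($u = \sqrt{-47 - 5} = \sqrt{-52} = 2 i \sqrt{13} \approx 7.2111 i$)
$J + u U{\left(13,7 \right)} = 132 + 2 i \sqrt{13} \left(- \frac{11}{7}\right) = 132 - \frac{22 i \sqrt{13}}{7}$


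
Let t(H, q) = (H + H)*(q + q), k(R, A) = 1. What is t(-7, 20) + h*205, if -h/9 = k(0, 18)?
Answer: -2405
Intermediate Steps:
t(H, q) = 4*H*q (t(H, q) = (2*H)*(2*q) = 4*H*q)
h = -9 (h = -9*1 = -9)
t(-7, 20) + h*205 = 4*(-7)*20 - 9*205 = -560 - 1845 = -2405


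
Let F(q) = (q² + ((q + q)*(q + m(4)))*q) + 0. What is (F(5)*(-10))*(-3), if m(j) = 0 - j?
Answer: 2250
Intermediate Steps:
m(j) = -j
F(q) = q² + 2*q²*(-4 + q) (F(q) = (q² + ((q + q)*(q - 1*4))*q) + 0 = (q² + ((2*q)*(q - 4))*q) + 0 = (q² + ((2*q)*(-4 + q))*q) + 0 = (q² + (2*q*(-4 + q))*q) + 0 = (q² + 2*q²*(-4 + q)) + 0 = q² + 2*q²*(-4 + q))
(F(5)*(-10))*(-3) = ((5²*(-7 + 2*5))*(-10))*(-3) = ((25*(-7 + 10))*(-10))*(-3) = ((25*3)*(-10))*(-3) = (75*(-10))*(-3) = -750*(-3) = 2250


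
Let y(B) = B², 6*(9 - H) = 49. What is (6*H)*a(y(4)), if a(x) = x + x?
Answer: 160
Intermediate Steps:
H = ⅚ (H = 9 - ⅙*49 = 9 - 49/6 = ⅚ ≈ 0.83333)
a(x) = 2*x
(6*H)*a(y(4)) = (6*(⅚))*(2*4²) = 5*(2*16) = 5*32 = 160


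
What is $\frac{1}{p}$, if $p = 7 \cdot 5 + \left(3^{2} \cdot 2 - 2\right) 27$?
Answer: $\frac{1}{467} \approx 0.0021413$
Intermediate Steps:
$p = 467$ ($p = 35 + \left(9 \cdot 2 - 2\right) 27 = 35 + \left(18 - 2\right) 27 = 35 + 16 \cdot 27 = 35 + 432 = 467$)
$\frac{1}{p} = \frac{1}{467}$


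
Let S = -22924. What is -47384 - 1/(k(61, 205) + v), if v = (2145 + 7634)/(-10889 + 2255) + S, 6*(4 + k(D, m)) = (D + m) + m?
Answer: -4674250636187/98646181 ≈ -47384.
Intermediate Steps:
k(D, m) = -4 + m/3 + D/6 (k(D, m) = -4 + ((D + m) + m)/6 = -4 + (D + 2*m)/6 = -4 + (m/3 + D/6) = -4 + m/3 + D/6)
v = -197935595/8634 (v = (2145 + 7634)/(-10889 + 2255) - 22924 = 9779/(-8634) - 22924 = 9779*(-1/8634) - 22924 = -9779/8634 - 22924 = -197935595/8634 ≈ -22925.)
-47384 - 1/(k(61, 205) + v) = -47384 - 1/((-4 + (⅓)*205 + (⅙)*61) - 197935595/8634) = -47384 - 1/((-4 + 205/3 + 61/6) - 197935595/8634) = -47384 - 1/(149/2 - 197935595/8634) = -47384 - 1/(-98646181/4317) = -47384 - 1*(-4317/98646181) = -47384 + 4317/98646181 = -4674250636187/98646181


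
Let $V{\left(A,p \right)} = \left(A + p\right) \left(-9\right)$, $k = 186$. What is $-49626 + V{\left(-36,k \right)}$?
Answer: $-50976$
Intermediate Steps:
$V{\left(A,p \right)} = - 9 A - 9 p$
$-49626 + V{\left(-36,k \right)} = -49626 - 1350 = -50976$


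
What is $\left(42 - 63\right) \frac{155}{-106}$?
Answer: $\frac{3255}{106} \approx 30.708$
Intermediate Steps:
$\left(42 - 63\right) \frac{155}{-106} = - 21 \cdot 155 \left(- \frac{1}{106}\right) = \left(-21\right) \left(- \frac{155}{106}\right) = \frac{3255}{106}$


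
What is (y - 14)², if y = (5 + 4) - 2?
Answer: 49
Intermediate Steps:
y = 7 (y = 9 - 2 = 7)
(y - 14)² = (7 - 14)² = (-7)² = 49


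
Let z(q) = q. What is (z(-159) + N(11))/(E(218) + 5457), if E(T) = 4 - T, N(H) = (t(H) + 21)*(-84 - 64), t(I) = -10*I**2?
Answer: 175813/5243 ≈ 33.533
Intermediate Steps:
N(H) = -3108 + 1480*H**2 (N(H) = (-10*H**2 + 21)*(-84 - 64) = (21 - 10*H**2)*(-148) = -3108 + 1480*H**2)
(z(-159) + N(11))/(E(218) + 5457) = (-159 + (-3108 + 1480*11**2))/((4 - 1*218) + 5457) = (-159 + (-3108 + 1480*121))/((4 - 218) + 5457) = (-159 + (-3108 + 179080))/(-214 + 5457) = (-159 + 175972)/5243 = 175813*(1/5243) = 175813/5243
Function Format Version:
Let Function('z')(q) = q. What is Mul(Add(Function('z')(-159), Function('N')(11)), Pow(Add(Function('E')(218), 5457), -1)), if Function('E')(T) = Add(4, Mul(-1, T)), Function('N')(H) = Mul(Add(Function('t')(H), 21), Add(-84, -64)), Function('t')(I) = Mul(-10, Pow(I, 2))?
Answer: Rational(175813, 5243) ≈ 33.533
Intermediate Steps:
Function('N')(H) = Add(-3108, Mul(1480, Pow(H, 2))) (Function('N')(H) = Mul(Add(Mul(-10, Pow(H, 2)), 21), Add(-84, -64)) = Mul(Add(21, Mul(-10, Pow(H, 2))), -148) = Add(-3108, Mul(1480, Pow(H, 2))))
Mul(Add(Function('z')(-159), Function('N')(11)), Pow(Add(Function('E')(218), 5457), -1)) = Mul(Add(-159, Add(-3108, Mul(1480, Pow(11, 2)))), Pow(Add(Add(4, Mul(-1, 218)), 5457), -1)) = Mul(Add(-159, Add(-3108, Mul(1480, 121))), Pow(Add(Add(4, -218), 5457), -1)) = Mul(Add(-159, Add(-3108, 179080)), Pow(Add(-214, 5457), -1)) = Mul(Add(-159, 175972), Pow(5243, -1)) = Mul(175813, Rational(1, 5243)) = Rational(175813, 5243)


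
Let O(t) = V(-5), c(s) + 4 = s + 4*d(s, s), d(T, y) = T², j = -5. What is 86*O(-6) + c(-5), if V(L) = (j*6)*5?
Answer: -12809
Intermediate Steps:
V(L) = -150 (V(L) = -5*6*5 = -30*5 = -150)
c(s) = -4 + s + 4*s² (c(s) = -4 + (s + 4*s²) = -4 + s + 4*s²)
O(t) = -150
86*O(-6) + c(-5) = 86*(-150) + (-4 - 5 + 4*(-5)²) = -12900 + (-4 - 5 + 4*25) = -12900 + (-4 - 5 + 100) = -12900 + 91 = -12809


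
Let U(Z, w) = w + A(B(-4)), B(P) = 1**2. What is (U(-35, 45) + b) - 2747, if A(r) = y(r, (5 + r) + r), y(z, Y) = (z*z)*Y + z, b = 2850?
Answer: 156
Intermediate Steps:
y(z, Y) = z + Y*z**2 (y(z, Y) = z**2*Y + z = Y*z**2 + z = z + Y*z**2)
B(P) = 1
A(r) = r*(1 + r*(5 + 2*r)) (A(r) = r*(1 + ((5 + r) + r)*r) = r*(1 + (5 + 2*r)*r) = r*(1 + r*(5 + 2*r)))
U(Z, w) = 8 + w (U(Z, w) = w + 1*(1 + 1*(5 + 2*1)) = w + 1*(1 + 1*(5 + 2)) = w + 1*(1 + 1*7) = w + 1*(1 + 7) = w + 1*8 = w + 8 = 8 + w)
(U(-35, 45) + b) - 2747 = ((8 + 45) + 2850) - 2747 = (53 + 2850) - 2747 = 2903 - 2747 = 156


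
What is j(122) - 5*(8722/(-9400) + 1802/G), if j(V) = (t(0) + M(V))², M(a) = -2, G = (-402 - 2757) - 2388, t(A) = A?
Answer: 53516587/5214180 ≈ 10.264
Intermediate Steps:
G = -5547 (G = -3159 - 2388 = -5547)
j(V) = 4 (j(V) = (0 - 2)² = (-2)² = 4)
j(122) - 5*(8722/(-9400) + 1802/G) = 4 - 5*(8722/(-9400) + 1802/(-5547)) = 4 - 5*(8722*(-1/9400) + 1802*(-1/5547)) = 4 - 5*(-4361/4700 - 1802/5547) = 4 - 5*(-32659867/26070900) = 4 + 32659867/5214180 = 53516587/5214180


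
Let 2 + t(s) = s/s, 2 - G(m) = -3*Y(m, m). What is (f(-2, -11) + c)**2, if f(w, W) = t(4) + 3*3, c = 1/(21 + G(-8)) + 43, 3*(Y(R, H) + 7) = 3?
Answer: 65536/25 ≈ 2621.4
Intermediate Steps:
Y(R, H) = -6 (Y(R, H) = -7 + (1/3)*3 = -7 + 1 = -6)
G(m) = -16 (G(m) = 2 - (-3)*(-6) = 2 - 1*18 = 2 - 18 = -16)
t(s) = -1 (t(s) = -2 + s/s = -2 + 1 = -1)
c = 216/5 (c = 1/(21 - 16) + 43 = 1/5 + 43 = 216/5 ≈ 43.200)
f(w, W) = 8 (f(w, W) = -1 + 3*3 = -1 + 9 = 8)
(f(-2, -11) + c)**2 = (8 + 216/5)**2 = (256/5)**2 = 65536/25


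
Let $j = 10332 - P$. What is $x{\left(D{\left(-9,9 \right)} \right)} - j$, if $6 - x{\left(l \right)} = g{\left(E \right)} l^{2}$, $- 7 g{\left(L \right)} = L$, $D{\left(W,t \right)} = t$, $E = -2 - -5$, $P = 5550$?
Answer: $- \frac{33189}{7} \approx -4741.3$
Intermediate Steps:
$E = 3$ ($E = -2 + 5 = 3$)
$g{\left(L \right)} = - \frac{L}{7}$
$x{\left(l \right)} = 6 + \frac{3 l^{2}}{7}$ ($x{\left(l \right)} = 6 - \left(- \frac{1}{7}\right) 3 l^{2} = 6 - - \frac{3 l^{2}}{7} = 6 + \frac{3 l^{2}}{7}$)
$j = 4782$ ($j = 10332 - 5550 = 4782$)
$x{\left(D{\left(-9,9 \right)} \right)} - j = \left(6 + \frac{3 \cdot 9^{2}}{7}\right) - 4782 = \left(6 + \frac{3}{7} \cdot 81\right) - 4782 = \left(6 + \frac{243}{7}\right) - 4782 = \frac{285}{7} - 4782 = - \frac{33189}{7}$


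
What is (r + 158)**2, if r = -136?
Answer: 484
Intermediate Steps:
(r + 158)**2 = (-136 + 158)**2 = 22**2 = 484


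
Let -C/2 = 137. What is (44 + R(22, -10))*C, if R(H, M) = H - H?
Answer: -12056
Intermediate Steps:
C = -274 (C = -2*137 = -274)
R(H, M) = 0
(44 + R(22, -10))*C = (44 + 0)*(-274) = 44*(-274) = -12056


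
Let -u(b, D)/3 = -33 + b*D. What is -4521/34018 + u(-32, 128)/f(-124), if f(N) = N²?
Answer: 175933035/261530384 ≈ 0.67271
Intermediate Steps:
u(b, D) = 99 - 3*D*b (u(b, D) = -3*(-33 + b*D) = -3*(-33 + D*b) = 99 - 3*D*b)
-4521/34018 + u(-32, 128)/f(-124) = -4521/34018 + (99 - 3*128*(-32))/((-124)²) = -4521*1/34018 + (99 + 12288)/15376 = -4521/34018 + 12387*(1/15376) = -4521/34018 + 12387/15376 = 175933035/261530384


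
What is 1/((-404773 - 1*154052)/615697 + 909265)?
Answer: 615697/559831173880 ≈ 1.0998e-6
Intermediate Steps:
1/((-404773 - 1*154052)/615697 + 909265) = 1/((-404773 - 154052)*(1/615697) + 909265) = 1/(-558825*1/615697 + 909265) = 1/(-558825/615697 + 909265) = 1/(559831173880/615697) = 615697/559831173880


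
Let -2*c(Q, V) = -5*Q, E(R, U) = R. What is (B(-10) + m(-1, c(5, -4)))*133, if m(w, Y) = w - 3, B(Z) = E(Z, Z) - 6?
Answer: -2660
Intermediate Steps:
c(Q, V) = 5*Q/2 (c(Q, V) = -(-5)*Q/2 = 5*Q/2)
B(Z) = -6 + Z (B(Z) = Z - 6 = -6 + Z)
m(w, Y) = -3 + w
(B(-10) + m(-1, c(5, -4)))*133 = ((-6 - 10) + (-3 - 1))*133 = (-16 - 4)*133 = -20*133 = -2660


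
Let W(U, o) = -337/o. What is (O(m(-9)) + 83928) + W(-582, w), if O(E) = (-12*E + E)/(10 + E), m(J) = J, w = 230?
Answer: 19325873/230 ≈ 84026.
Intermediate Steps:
O(E) = -11*E/(10 + E) (O(E) = (-11*E)/(10 + E) = -11*E/(10 + E))
(O(m(-9)) + 83928) + W(-582, w) = (-11*(-9)/(10 - 9) + 83928) - 337/230 = (-11*(-9)/1 + 83928) - 337*1/230 = (-11*(-9)*1 + 83928) - 337/230 = (99 + 83928) - 337/230 = 84027 - 337/230 = 19325873/230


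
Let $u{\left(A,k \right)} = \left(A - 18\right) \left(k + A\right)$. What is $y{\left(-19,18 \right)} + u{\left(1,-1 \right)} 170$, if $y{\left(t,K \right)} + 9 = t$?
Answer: $-28$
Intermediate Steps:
$y{\left(t,K \right)} = -9 + t$
$u{\left(A,k \right)} = \left(-18 + A\right) \left(A + k\right)$ ($u{\left(A,k \right)} = \left(A - 18\right) \left(A + k\right) = \left(-18 + A\right) \left(A + k\right)$)
$y{\left(-19,18 \right)} + u{\left(1,-1 \right)} 170 = \left(-9 - 19\right) + \left(1^{2} - 18 - -18 + 1 \left(-1\right)\right) 170 = -28 + \left(1 - 18 + 18 - 1\right) 170 = -28 + 0 \cdot 170 = -28 + 0 = -28$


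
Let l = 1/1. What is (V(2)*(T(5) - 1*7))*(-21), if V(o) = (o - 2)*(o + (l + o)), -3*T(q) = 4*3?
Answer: 0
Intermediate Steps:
l = 1
T(q) = -4 (T(q) = -4*3/3 = -⅓*12 = -4)
V(o) = (1 + 2*o)*(-2 + o) (V(o) = (o - 2)*(o + (1 + o)) = (-2 + o)*(1 + 2*o) = (1 + 2*o)*(-2 + o))
(V(2)*(T(5) - 1*7))*(-21) = ((-2 - 3*2 + 2*2²)*(-4 - 1*7))*(-21) = ((-2 - 6 + 2*4)*(-4 - 7))*(-21) = ((-2 - 6 + 8)*(-11))*(-21) = (0*(-11))*(-21) = 0*(-21) = 0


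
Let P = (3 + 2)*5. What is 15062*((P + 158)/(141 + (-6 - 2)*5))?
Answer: 2756346/101 ≈ 27291.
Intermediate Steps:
P = 25 (P = 5*5 = 25)
15062*((P + 158)/(141 + (-6 - 2)*5)) = 15062*((25 + 158)/(141 + (-6 - 2)*5)) = 15062*(183/(141 - 8*5)) = 15062*(183/(141 - 40)) = 15062*(183/101) = 2756346/101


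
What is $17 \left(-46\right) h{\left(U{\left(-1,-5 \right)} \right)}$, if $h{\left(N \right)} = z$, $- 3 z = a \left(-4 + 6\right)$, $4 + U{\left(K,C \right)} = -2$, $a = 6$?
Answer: $3128$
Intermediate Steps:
$U{\left(K,C \right)} = -6$ ($U{\left(K,C \right)} = -4 - 2 = -6$)
$z = -4$ ($z = - \frac{6 \left(-4 + 6\right)}{3} = - \frac{6 \cdot 2}{3} = \left(- \frac{1}{3}\right) 12 = -4$)
$h{\left(N \right)} = -4$
$17 \left(-46\right) h{\left(U{\left(-1,-5 \right)} \right)} = 17 \left(-46\right) \left(-4\right) = \left(-782\right) \left(-4\right) = 3128$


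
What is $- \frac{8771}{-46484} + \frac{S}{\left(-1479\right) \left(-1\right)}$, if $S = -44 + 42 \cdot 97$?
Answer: $\frac{200302829}{68749836} \approx 2.9135$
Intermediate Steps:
$S = 4030$ ($S = -44 + 4074 = 4030$)
$- \frac{8771}{-46484} + \frac{S}{\left(-1479\right) \left(-1\right)} = - \frac{8771}{-46484} + \frac{4030}{\left(-1479\right) \left(-1\right)} = \left(-8771\right) \left(- \frac{1}{46484}\right) + \frac{4030}{1479} = \frac{8771}{46484} + 4030 \cdot \frac{1}{1479} = \frac{8771}{46484} + \frac{4030}{1479} = \frac{200302829}{68749836}$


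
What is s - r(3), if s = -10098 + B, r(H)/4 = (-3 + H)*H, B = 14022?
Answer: 3924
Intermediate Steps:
r(H) = 4*H*(-3 + H) (r(H) = 4*((-3 + H)*H) = 4*(H*(-3 + H)) = 4*H*(-3 + H))
s = 3924 (s = -10098 + 14022 = 3924)
s - r(3) = 3924 - 4*3*(-3 + 3) = 3924 - 4*3*0 = 3924 - 1*0 = 3924 + 0 = 3924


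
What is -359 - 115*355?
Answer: -41184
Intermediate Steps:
-359 - 115*355 = -359 - 40825 = -41184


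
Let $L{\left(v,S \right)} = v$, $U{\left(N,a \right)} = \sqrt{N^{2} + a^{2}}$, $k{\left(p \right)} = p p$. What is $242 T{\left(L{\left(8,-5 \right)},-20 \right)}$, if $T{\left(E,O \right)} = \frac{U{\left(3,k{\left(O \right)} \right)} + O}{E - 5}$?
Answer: $- \frac{4840}{3} + \frac{242 \sqrt{160009}}{3} \approx 30654.0$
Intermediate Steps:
$k{\left(p \right)} = p^{2}$
$T{\left(E,O \right)} = \frac{O + \sqrt{9 + O^{4}}}{-5 + E}$ ($T{\left(E,O \right)} = \frac{\sqrt{3^{2} + \left(O^{2}\right)^{2}} + O}{E - 5} = \frac{\sqrt{9 + O^{4}} + O}{-5 + E} = \frac{O + \sqrt{9 + O^{4}}}{-5 + E}$)
$242 T{\left(L{\left(8,-5 \right)},-20 \right)} = 242 \frac{-20 + \sqrt{9 + \left(-20\right)^{4}}}{-5 + 8} = 242 \frac{-20 + \sqrt{9 + 160000}}{3} = 242 \frac{-20 + \sqrt{160009}}{3} = 242 \left(- \frac{20}{3} + \frac{\sqrt{160009}}{3}\right) = - \frac{4840}{3} + \frac{242 \sqrt{160009}}{3}$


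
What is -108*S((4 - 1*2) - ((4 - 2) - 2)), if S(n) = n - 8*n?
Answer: 1512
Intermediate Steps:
S(n) = -7*n
-108*S((4 - 1*2) - ((4 - 2) - 2)) = -(-756)*((4 - 1*2) - ((4 - 2) - 2)) = -(-756)*((4 - 2) - (2 - 2)) = -(-756)*(2 - 1*0) = -(-756)*(2 + 0) = -(-756)*2 = -108*(-14) = 1512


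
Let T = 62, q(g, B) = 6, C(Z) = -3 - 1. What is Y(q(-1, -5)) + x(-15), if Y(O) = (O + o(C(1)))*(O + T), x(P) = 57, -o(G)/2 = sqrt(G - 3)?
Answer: 465 - 136*I*sqrt(7) ≈ 465.0 - 359.82*I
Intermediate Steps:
C(Z) = -4
o(G) = -2*sqrt(-3 + G) (o(G) = -2*sqrt(G - 3) = -2*sqrt(-3 + G))
Y(O) = (62 + O)*(O - 2*I*sqrt(7)) (Y(O) = (O - 2*sqrt(-3 - 4))*(O + 62) = (O - 2*I*sqrt(7))*(62 + O) = (62 + O)*(O - 2*I*sqrt(7)))
Y(q(-1, -5)) + x(-15) = (6**2 + 62*6 - 124*I*sqrt(7) - 2*I*6*sqrt(7)) + 57 = (36 + 372 - 124*I*sqrt(7) - 12*I*sqrt(7)) + 57 = (408 - 136*I*sqrt(7)) + 57 = 465 - 136*I*sqrt(7)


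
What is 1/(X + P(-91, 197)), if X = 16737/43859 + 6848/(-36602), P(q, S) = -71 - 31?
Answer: -802663559/81715552397 ≈ -0.0098227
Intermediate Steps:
P(q, S) = -102
X = 156130621/802663559 (X = 16737*(1/43859) + 6848*(-1/36602) = 16737/43859 - 3424/18301 = 156130621/802663559 ≈ 0.19452)
1/(X + P(-91, 197)) = 1/(156130621/802663559 - 102) = 1/(-81715552397/802663559) = -802663559/81715552397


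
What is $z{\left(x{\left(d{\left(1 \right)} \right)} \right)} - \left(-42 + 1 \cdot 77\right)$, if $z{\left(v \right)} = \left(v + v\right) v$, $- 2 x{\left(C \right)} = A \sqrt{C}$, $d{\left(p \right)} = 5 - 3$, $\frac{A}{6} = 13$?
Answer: $6049$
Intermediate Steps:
$A = 78$ ($A = 6 \cdot 13 = 78$)
$d{\left(p \right)} = 2$
$x{\left(C \right)} = - 39 \sqrt{C}$ ($x{\left(C \right)} = - \frac{78 \sqrt{C}}{2} = - 39 \sqrt{C}$)
$z{\left(v \right)} = 2 v^{2}$ ($z{\left(v \right)} = 2 v v = 2 v^{2}$)
$z{\left(x{\left(d{\left(1 \right)} \right)} \right)} - \left(-42 + 1 \cdot 77\right) = 2 \left(- 39 \sqrt{2}\right)^{2} - \left(-42 + 1 \cdot 77\right) = 2 \cdot 3042 - \left(-42 + 77\right) = 6084 - 35 = 6049$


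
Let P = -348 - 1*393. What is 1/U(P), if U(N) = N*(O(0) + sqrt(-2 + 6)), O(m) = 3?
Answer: -1/3705 ≈ -0.00026991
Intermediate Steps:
P = -741 (P = -348 - 393 = -741)
U(N) = 5*N (U(N) = N*(3 + sqrt(-2 + 6)) = N*(3 + sqrt(4)) = N*(3 + 2) = N*5 = 5*N)
1/U(P) = 1/(5*(-741)) = 1/(-3705) = -1/3705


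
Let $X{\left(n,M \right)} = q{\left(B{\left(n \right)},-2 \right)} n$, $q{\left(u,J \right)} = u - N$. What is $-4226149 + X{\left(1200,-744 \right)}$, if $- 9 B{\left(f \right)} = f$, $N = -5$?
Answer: $-4380149$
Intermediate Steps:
$B{\left(f \right)} = - \frac{f}{9}$
$q{\left(u,J \right)} = 5 + u$ ($q{\left(u,J \right)} = u - -5 = u + 5 = 5 + u$)
$X{\left(n,M \right)} = n \left(5 - \frac{n}{9}\right)$ ($X{\left(n,M \right)} = \left(5 - \frac{n}{9}\right) n = n \left(5 - \frac{n}{9}\right)$)
$-4226149 + X{\left(1200,-744 \right)} = -4226149 + \frac{1}{9} \cdot 1200 \left(45 - 1200\right) = -4226149 + \frac{1}{9} \cdot 1200 \left(-1155\right) = -4226149 - 154000 = -4380149$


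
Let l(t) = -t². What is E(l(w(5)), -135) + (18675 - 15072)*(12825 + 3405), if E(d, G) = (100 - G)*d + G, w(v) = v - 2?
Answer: 58474440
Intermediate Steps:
w(v) = -2 + v
E(d, G) = G + d*(100 - G) (E(d, G) = d*(100 - G) + G = G + d*(100 - G))
E(l(w(5)), -135) + (18675 - 15072)*(12825 + 3405) = (-135 + 100*(-(-2 + 5)²) - 1*(-135)*(-(-2 + 5)²)) + (18675 - 15072)*(12825 + 3405) = (-135 + 100*(-1*3²) - 1*(-135)*(-1*3²)) + 3603*16230 = (-135 + 100*(-1*9) - 1*(-135)*(-1*9)) + 58476690 = (-135 + 100*(-9) - 1*(-135)*(-9)) + 58476690 = (-135 - 900 - 1215) + 58476690 = -2250 + 58476690 = 58474440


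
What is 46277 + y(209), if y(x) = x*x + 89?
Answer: 90047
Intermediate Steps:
y(x) = 89 + x² (y(x) = x² + 89 = 89 + x²)
46277 + y(209) = 46277 + (89 + 209²) = 46277 + (89 + 43681) = 46277 + 43770 = 90047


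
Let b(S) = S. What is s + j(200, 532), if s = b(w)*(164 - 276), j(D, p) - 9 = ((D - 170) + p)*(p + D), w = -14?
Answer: 412961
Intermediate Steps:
j(D, p) = 9 + (D + p)*(-170 + D + p) (j(D, p) = 9 + ((D - 170) + p)*(p + D) = 9 + ((-170 + D) + p)*(D + p) = 9 + (-170 + D + p)*(D + p) = 9 + (D + p)*(-170 + D + p))
s = 1568 (s = -14*(164 - 276) = -14*(-112) = 1568)
s + j(200, 532) = 1568 + (9 + 200² + 532² - 170*200 - 170*532 + 2*200*532) = 1568 + (9 + 40000 + 283024 - 34000 - 90440 + 212800) = 1568 + 411393 = 412961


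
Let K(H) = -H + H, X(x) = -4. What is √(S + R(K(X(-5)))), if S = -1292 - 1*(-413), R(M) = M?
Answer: I*√879 ≈ 29.648*I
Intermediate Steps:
K(H) = 0
S = -879 (S = -1292 + 413 = -879)
√(S + R(K(X(-5)))) = √(-879 + 0) = √(-879) = I*√879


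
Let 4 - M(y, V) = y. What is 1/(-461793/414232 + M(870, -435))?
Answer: -414232/359186705 ≈ -0.0011532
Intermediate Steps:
M(y, V) = 4 - y
1/(-461793/414232 + M(870, -435)) = 1/(-461793/414232 + (4 - 1*870)) = 1/(-461793*1/414232 + (4 - 870)) = 1/(-461793/414232 - 866) = 1/(-359186705/414232) = -414232/359186705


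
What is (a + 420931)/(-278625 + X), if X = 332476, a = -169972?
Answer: 250959/53851 ≈ 4.6602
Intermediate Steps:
(a + 420931)/(-278625 + X) = (-169972 + 420931)/(-278625 + 332476) = 250959/53851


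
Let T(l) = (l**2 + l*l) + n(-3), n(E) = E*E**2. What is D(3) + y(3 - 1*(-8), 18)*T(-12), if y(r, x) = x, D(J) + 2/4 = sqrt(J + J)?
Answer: 9395/2 + sqrt(6) ≈ 4700.0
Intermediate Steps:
n(E) = E**3
D(J) = -1/2 + sqrt(2)*sqrt(J) (D(J) = -1/2 + sqrt(J + J) = -1/2 + sqrt(2*J) = -1/2 + sqrt(2)*sqrt(J))
T(l) = -27 + 2*l**2 (T(l) = (l**2 + l*l) + (-3)**3 = (l**2 + l**2) - 27 = 2*l**2 - 27 = -27 + 2*l**2)
D(3) + y(3 - 1*(-8), 18)*T(-12) = (-1/2 + sqrt(2)*sqrt(3)) + 18*(-27 + 2*(-12)**2) = (-1/2 + sqrt(6)) + 18*(-27 + 2*144) = (-1/2 + sqrt(6)) + 18*(-27 + 288) = (-1/2 + sqrt(6)) + 18*261 = (-1/2 + sqrt(6)) + 4698 = 9395/2 + sqrt(6)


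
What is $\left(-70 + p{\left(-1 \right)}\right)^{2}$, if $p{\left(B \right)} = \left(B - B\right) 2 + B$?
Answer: $5041$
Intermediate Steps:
$p{\left(B \right)} = B$ ($p{\left(B \right)} = 0 \cdot 2 + B = 0 + B = B$)
$\left(-70 + p{\left(-1 \right)}\right)^{2} = \left(-70 - 1\right)^{2} = \left(-71\right)^{2} = 5041$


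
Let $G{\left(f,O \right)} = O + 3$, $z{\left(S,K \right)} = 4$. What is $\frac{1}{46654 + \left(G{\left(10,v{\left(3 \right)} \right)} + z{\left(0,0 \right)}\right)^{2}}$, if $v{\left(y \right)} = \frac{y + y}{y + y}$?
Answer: $\frac{1}{46718} \approx 2.1405 \cdot 10^{-5}$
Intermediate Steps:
$v{\left(y \right)} = 1$ ($v{\left(y \right)} = \frac{2 y}{2 y} = 2 y \frac{1}{2 y} = 1$)
$G{\left(f,O \right)} = 3 + O$
$\frac{1}{46654 + \left(G{\left(10,v{\left(3 \right)} \right)} + z{\left(0,0 \right)}\right)^{2}} = \frac{1}{46654 + \left(\left(3 + 1\right) + 4\right)^{2}} = \frac{1}{46654 + \left(4 + 4\right)^{2}} = \frac{1}{46654 + 8^{2}} = \frac{1}{46654 + 64} = \frac{1}{46718}$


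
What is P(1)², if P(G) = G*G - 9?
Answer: 64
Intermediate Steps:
P(G) = -9 + G² (P(G) = G² - 9 = -9 + G²)
P(1)² = (-9 + 1²)² = (-9 + 1)² = (-8)² = 64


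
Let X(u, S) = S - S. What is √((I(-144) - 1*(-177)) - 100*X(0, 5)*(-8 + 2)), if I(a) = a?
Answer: √33 ≈ 5.7446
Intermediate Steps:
X(u, S) = 0
√((I(-144) - 1*(-177)) - 100*X(0, 5)*(-8 + 2)) = √((-144 - 1*(-177)) - 0*(-8 + 2)) = √((-144 + 177) - 0*(-6)) = √(33 - 100*0) = √(33 + 0) = √33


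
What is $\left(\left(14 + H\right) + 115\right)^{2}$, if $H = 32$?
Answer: $25921$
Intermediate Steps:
$\left(\left(14 + H\right) + 115\right)^{2} = \left(\left(14 + 32\right) + 115\right)^{2} = \left(46 + 115\right)^{2} = 161^{2} = 25921$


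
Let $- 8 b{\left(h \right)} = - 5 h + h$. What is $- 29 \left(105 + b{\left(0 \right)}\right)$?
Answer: $-3045$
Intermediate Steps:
$b{\left(h \right)} = \frac{h}{2}$ ($b{\left(h \right)} = - \frac{- 5 h + h}{8} = - \frac{\left(-4\right) h}{8} = \frac{h}{2}$)
$- 29 \left(105 + b{\left(0 \right)}\right) = - 29 \left(105 + \frac{1}{2} \cdot 0\right) = - 29 \left(105 + 0\right) = \left(-29\right) 105 = -3045$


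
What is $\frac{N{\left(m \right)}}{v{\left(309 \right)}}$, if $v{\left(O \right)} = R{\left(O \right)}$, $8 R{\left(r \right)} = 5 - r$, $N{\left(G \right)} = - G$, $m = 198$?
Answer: $\frac{99}{19} \approx 5.2105$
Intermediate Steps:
$R{\left(r \right)} = \frac{5}{8} - \frac{r}{8}$ ($R{\left(r \right)} = \frac{5 - r}{8} = \frac{5}{8} - \frac{r}{8}$)
$v{\left(O \right)} = \frac{5}{8} - \frac{O}{8}$
$\frac{N{\left(m \right)}}{v{\left(309 \right)}} = \frac{\left(-1\right) 198}{\frac{5}{8} - \frac{309}{8}} = - \frac{198}{\frac{5}{8} - \frac{309}{8}} = - \frac{198}{-38} = \left(-198\right) \left(- \frac{1}{38}\right) = \frac{99}{19}$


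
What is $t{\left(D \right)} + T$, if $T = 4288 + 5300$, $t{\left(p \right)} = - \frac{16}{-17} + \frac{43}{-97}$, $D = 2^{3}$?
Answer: $\frac{15811433}{1649} \approx 9588.5$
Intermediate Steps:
$D = 8$
$t{\left(p \right)} = \frac{821}{1649}$ ($t{\left(p \right)} = \left(-16\right) \left(- \frac{1}{17}\right) + 43 \left(- \frac{1}{97}\right) = \frac{16}{17} - \frac{43}{97} = \frac{821}{1649}$)
$T = 9588$
$t{\left(D \right)} + T = \frac{821}{1649} + 9588 = \frac{15811433}{1649}$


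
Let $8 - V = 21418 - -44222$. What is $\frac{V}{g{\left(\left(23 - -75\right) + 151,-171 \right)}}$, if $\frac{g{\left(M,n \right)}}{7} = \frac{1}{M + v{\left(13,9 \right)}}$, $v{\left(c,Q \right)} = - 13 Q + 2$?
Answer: $-1256384$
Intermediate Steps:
$v{\left(c,Q \right)} = 2 - 13 Q$
$g{\left(M,n \right)} = \frac{7}{-115 + M}$ ($g{\left(M,n \right)} = \frac{7}{M + \left(2 - 117\right)} = \frac{7}{M - 115} = \frac{7}{-115 + M}$)
$V = -65632$ ($V = 8 - \left(21418 - -44222\right) = 8 - \left(21418 + 44222\right) = 8 - 65640 = -65632$)
$\frac{V}{g{\left(\left(23 - -75\right) + 151,-171 \right)}} = - \frac{65632}{7 \frac{1}{-115 + \left(\left(23 - -75\right) + 151\right)}} = - \frac{65632}{7 \frac{1}{-115 + \left(\left(23 + 75\right) + 151\right)}} = - \frac{65632}{7 \frac{1}{-115 + \left(98 + 151\right)}} = - \frac{65632}{7 \frac{1}{-115 + 249}} = - \frac{65632}{7 \cdot \frac{1}{134}} = - \frac{65632}{\frac{7}{134}} = \left(-65632\right) \frac{134}{7} = -1256384$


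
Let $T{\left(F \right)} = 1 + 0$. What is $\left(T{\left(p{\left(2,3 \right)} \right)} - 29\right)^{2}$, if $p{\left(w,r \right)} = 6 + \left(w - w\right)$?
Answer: $784$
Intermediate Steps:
$p{\left(w,r \right)} = 6$ ($p{\left(w,r \right)} = 6 + 0 = 6$)
$T{\left(F \right)} = 1$
$\left(T{\left(p{\left(2,3 \right)} \right)} - 29\right)^{2} = \left(1 - 29\right)^{2} = \left(-28\right)^{2} = 784$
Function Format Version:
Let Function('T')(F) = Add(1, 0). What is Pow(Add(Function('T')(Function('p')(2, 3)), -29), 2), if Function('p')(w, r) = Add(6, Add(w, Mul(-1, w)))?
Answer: 784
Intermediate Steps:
Function('p')(w, r) = 6 (Function('p')(w, r) = Add(6, 0) = 6)
Function('T')(F) = 1
Pow(Add(Function('T')(Function('p')(2, 3)), -29), 2) = Pow(Add(1, -29), 2) = Pow(-28, 2) = 784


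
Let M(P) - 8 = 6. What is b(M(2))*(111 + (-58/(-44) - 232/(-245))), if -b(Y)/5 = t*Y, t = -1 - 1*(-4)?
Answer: -1831497/77 ≈ -23786.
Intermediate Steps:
t = 3 (t = -1 + 4 = 3)
M(P) = 14 (M(P) = 8 + 6 = 14)
b(Y) = -15*Y
b(M(2))*(111 + (-58/(-44) - 232/(-245))) = (-15*14)*(111 + (-58/(-44) - 232/(-245))) = -210*(111 + (-58*(-1/44) - 232*(-1/245))) = -210*(111 + (29/22 + 232/245)) = -210*(111 + 12209/5390) = -210*610499/5390 = -1831497/77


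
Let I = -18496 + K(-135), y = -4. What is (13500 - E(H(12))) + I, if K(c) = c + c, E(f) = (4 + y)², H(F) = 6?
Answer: -5266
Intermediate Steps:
E(f) = 0 (E(f) = (4 - 4)² = 0² = 0)
K(c) = 2*c
I = -18766 (I = -18496 + 2*(-135) = -18496 - 270 = -18766)
(13500 - E(H(12))) + I = (13500 - 1*0) - 18766 = (13500 + 0) - 18766 = 13500 - 18766 = -5266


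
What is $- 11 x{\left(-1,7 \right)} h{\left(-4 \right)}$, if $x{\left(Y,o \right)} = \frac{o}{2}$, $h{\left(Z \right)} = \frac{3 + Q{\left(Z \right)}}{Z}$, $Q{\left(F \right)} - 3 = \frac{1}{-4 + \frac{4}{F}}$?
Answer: $\frac{2233}{40} \approx 55.825$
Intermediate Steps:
$Q{\left(F \right)} = 3 + \frac{1}{-4 + \frac{4}{F}}$
$h{\left(Z \right)} = \frac{3 + \frac{-12 + 11 Z}{4 \left(-1 + Z\right)}}{Z}$
$x{\left(Y,o \right)} = \frac{o}{2}$ ($x{\left(Y,o \right)} = o \frac{1}{2} = \frac{o}{2}$)
$- 11 x{\left(-1,7 \right)} h{\left(-4 \right)} = - 11 \cdot \frac{1}{2} \cdot 7 \frac{-24 + 23 \left(-4\right)}{4 \left(-4\right) \left(-1 - 4\right)} = \left(-11\right) \frac{7}{2} \cdot \frac{1}{4} \left(- \frac{1}{4}\right) \frac{1}{-5} \left(-24 - 92\right) = - \frac{77 \cdot \frac{1}{4} \left(- \frac{1}{4}\right) \left(- \frac{1}{5}\right) \left(-116\right)}{2} = \left(- \frac{77}{2}\right) \left(- \frac{29}{20}\right) = \frac{2233}{40}$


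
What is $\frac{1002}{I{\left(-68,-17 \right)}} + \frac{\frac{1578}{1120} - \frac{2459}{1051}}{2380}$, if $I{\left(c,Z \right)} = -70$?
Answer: $- \frac{20051609881}{1400772800} \approx -14.315$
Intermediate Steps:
$\frac{1002}{I{\left(-68,-17 \right)}} + \frac{\frac{1578}{1120} - \frac{2459}{1051}}{2380} = \frac{1002}{-70} + \frac{\frac{1578}{1120} - \frac{2459}{1051}}{2380} = 1002 \left(- \frac{1}{70}\right) + \left(1578 \cdot \frac{1}{1120} - \frac{2459}{1051}\right) \frac{1}{2380} = - \frac{501}{35} + \left(\frac{789}{560} - \frac{2459}{1051}\right) \frac{1}{2380} = - \frac{501}{35} - \frac{547801}{1400772800} = - \frac{20051609881}{1400772800}$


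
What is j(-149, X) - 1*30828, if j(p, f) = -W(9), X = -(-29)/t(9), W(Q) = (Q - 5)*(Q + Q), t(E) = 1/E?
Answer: -30900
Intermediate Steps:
W(Q) = 2*Q*(-5 + Q) (W(Q) = (-5 + Q)*(2*Q) = 2*Q*(-5 + Q))
X = 261 (X = -(-29)/(1/9) = -(-29)/⅑ = -(-29)*9 = -1*(-261) = 261)
j(p, f) = -72 (j(p, f) = -2*9*(-5 + 9) = -2*9*4 = -1*72 = -72)
j(-149, X) - 1*30828 = -72 - 1*30828 = -72 - 30828 = -30900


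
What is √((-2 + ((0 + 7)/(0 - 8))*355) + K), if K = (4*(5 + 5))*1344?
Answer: √855158/4 ≈ 231.19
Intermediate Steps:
K = 53760 (K = (4*10)*1344 = 40*1344 = 53760)
√((-2 + ((0 + 7)/(0 - 8))*355) + K) = √((-2 + ((0 + 7)/(0 - 8))*355) + 53760) = √((-2 + (7/(-8))*355) + 53760) = √((-2 + (7*(-⅛))*355) + 53760) = √((-2 - 7/8*355) + 53760) = √((-2 - 2485/8) + 53760) = √(-2501/8 + 53760) = √(427579/8) = √855158/4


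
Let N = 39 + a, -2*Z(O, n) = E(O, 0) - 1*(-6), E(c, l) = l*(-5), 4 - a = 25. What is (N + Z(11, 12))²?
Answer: 225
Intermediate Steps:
a = -21 (a = 4 - 1*25 = 4 - 25 = -21)
E(c, l) = -5*l
Z(O, n) = -3 (Z(O, n) = -(-5*0 - 1*(-6))/2 = -(0 + 6)/2 = -½*6 = -3)
N = 18 (N = 39 - 21 = 18)
(N + Z(11, 12))² = (18 - 3)² = 15² = 225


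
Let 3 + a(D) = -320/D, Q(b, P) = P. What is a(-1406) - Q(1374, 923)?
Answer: -650818/703 ≈ -925.77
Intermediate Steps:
a(D) = -3 - 320/D
a(-1406) - Q(1374, 923) = (-3 - 320/(-1406)) - 1*923 = (-3 - 320*(-1/1406)) - 923 = (-3 + 160/703) - 923 = -1949/703 - 923 = -650818/703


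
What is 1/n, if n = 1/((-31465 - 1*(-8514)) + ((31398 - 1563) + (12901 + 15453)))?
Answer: 35238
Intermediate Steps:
n = 1/35238 (n = 1/((-31465 + 8514) + (29835 + 28354)) = 1/(-22951 + 58189) = 1/35238 ≈ 2.8378e-5)
1/n = 1/(1/35238) = 35238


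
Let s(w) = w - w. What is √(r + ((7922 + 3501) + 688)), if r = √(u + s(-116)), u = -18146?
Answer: √(12111 + I*√18146) ≈ 110.05 + 0.612*I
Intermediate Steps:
s(w) = 0
r = I*√18146 (r = √(-18146 + 0) = √(-18146) = I*√18146 ≈ 134.71*I)
√(r + ((7922 + 3501) + 688)) = √(I*√18146 + ((7922 + 3501) + 688)) = √(I*√18146 + (11423 + 688)) = √(I*√18146 + 12111) = √(12111 + I*√18146)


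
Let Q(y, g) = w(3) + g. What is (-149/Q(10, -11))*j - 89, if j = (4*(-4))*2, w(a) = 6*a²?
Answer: 941/43 ≈ 21.884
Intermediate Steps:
Q(y, g) = 54 + g (Q(y, g) = 6*3² + g = 6*9 + g = 54 + g)
j = -32 (j = -16*2 = -32)
(-149/Q(10, -11))*j - 89 = -149/(54 - 11)*(-32) - 89 = -149/43*(-32) - 89 = 4768/43 - 89 = 941/43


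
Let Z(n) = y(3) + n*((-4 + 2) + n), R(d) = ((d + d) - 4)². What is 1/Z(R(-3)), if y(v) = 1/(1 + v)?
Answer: 4/39201 ≈ 0.00010204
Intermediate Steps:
R(d) = (-4 + 2*d)² (R(d) = (2*d - 4)² = (-4 + 2*d)²)
Z(n) = ¼ + n*(-2 + n) (Z(n) = 1/(1 + 3) + n*((-4 + 2) + n) = 1/4 + n*(-2 + n) = ¼ + n*(-2 + n))
1/Z(R(-3)) = 1/(¼ + (4*(-2 - 3)²)² - 8*(-2 - 3)²) = 1/(¼ + (4*(-5)²)² - 8*(-5)²) = 1/(¼ + (4*25)² - 8*25) = 1/(¼ + 100² - 2*100) = 1/(¼ + 10000 - 200) = 1/(39201/4) = 4/39201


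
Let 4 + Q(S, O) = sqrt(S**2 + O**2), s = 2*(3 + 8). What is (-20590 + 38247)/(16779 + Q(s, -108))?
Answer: 296196175/281388477 - 35314*sqrt(3037)/281388477 ≈ 1.0457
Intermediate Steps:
s = 22 (s = 2*11 = 22)
Q(S, O) = -4 + sqrt(O**2 + S**2) (Q(S, O) = -4 + sqrt(S**2 + O**2) = -4 + sqrt(O**2 + S**2))
(-20590 + 38247)/(16779 + Q(s, -108)) = (-20590 + 38247)/(16779 + (-4 + sqrt((-108)**2 + 22**2))) = 17657/(16779 + (-4 + sqrt(11664 + 484))) = 17657/(16779 + (-4 + sqrt(12148))) = 17657/(16779 + (-4 + 2*sqrt(3037))) = 17657/(16775 + 2*sqrt(3037))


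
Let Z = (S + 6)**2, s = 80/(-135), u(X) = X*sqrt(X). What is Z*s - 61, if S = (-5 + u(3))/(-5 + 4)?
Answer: -4015/27 + 352*sqrt(3)/9 ≈ -80.961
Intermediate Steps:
u(X) = X**(3/2)
S = 5 - 3*sqrt(3) (S = (-5 + 3**(3/2))/(-5 + 4) = (-5 + 3*sqrt(3))/(-1) = (-5 + 3*sqrt(3))*(-1) = 5 - 3*sqrt(3) ≈ -0.19615)
s = -16/27 (s = 80*(-1/135) = -16/27 ≈ -0.59259)
Z = (11 - 3*sqrt(3))**2 (Z = ((5 - 3*sqrt(3)) + 6)**2 = (11 - 3*sqrt(3))**2 ≈ 33.685)
Z*s - 61 = (148 - 66*sqrt(3))*(-16/27) - 61 = (-2368/27 + 352*sqrt(3)/9) - 61 = -4015/27 + 352*sqrt(3)/9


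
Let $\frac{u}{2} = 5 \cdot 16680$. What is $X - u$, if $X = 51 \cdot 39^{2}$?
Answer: $-89229$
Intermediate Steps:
$u = 166800$ ($u = 2 \cdot 5 \cdot 16680 = 2 \cdot 83400 = 166800$)
$X = 77571$ ($X = 51 \cdot 1521 = 77571$)
$X - u = 77571 - 166800 = -89229$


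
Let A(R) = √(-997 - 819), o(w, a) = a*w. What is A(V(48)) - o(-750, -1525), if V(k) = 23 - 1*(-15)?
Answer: -1143750 + 2*I*√454 ≈ -1.1438e+6 + 42.615*I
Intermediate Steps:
V(k) = 38 (V(k) = 23 + 15 = 38)
A(R) = 2*I*√454 (A(R) = √(-1816) = 2*I*√454)
A(V(48)) - o(-750, -1525) = 2*I*√454 - (-1525)*(-750) = 2*I*√454 - 1*1143750 = 2*I*√454 - 1143750 = -1143750 + 2*I*√454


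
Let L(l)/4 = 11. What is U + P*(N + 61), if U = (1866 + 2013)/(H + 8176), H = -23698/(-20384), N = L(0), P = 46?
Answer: 134193220266/27780547 ≈ 4830.5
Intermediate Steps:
L(l) = 44 (L(l) = 4*11 = 44)
N = 44
H = 11849/10192 (H = -23698*(-1/20384) = 11849/10192 ≈ 1.1626)
U = 13178256/27780547 (U = (1866 + 2013)/(11849/10192 + 8176) = 3879/(83341641/10192) = 3879*(10192/83341641) = 13178256/27780547 ≈ 0.47437)
U + P*(N + 61) = 13178256/27780547 + 46*(44 + 61) = 13178256/27780547 + 46*105 = 13178256/27780547 + 4830 = 134193220266/27780547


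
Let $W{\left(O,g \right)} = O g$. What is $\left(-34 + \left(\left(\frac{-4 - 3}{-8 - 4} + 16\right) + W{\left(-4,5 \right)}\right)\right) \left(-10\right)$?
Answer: $\frac{2245}{6} \approx 374.17$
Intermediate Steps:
$\left(-34 + \left(\left(\frac{-4 - 3}{-8 - 4} + 16\right) + W{\left(-4,5 \right)}\right)\right) \left(-10\right) = \left(-34 - \left(4 - \frac{-4 - 3}{-8 - 4}\right)\right) \left(-10\right) = \left(-34 - \left(4 - \frac{7}{12}\right)\right) \left(-10\right) = \left(-34 + \left(\left(\left(-7\right) \left(- \frac{1}{12}\right) + 16\right) - 20\right)\right) \left(-10\right) = \left(-34 + \left(\left(\frac{7}{12} + 16\right) - 20\right)\right) \left(-10\right) = \left(-34 + \left(\frac{199}{12} - 20\right)\right) \left(-10\right) = \left(-34 - \frac{41}{12}\right) \left(-10\right) = \left(- \frac{449}{12}\right) \left(-10\right) = \frac{2245}{6}$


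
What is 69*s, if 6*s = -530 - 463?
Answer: -22839/2 ≈ -11420.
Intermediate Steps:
s = -331/2 (s = (-530 - 463)/6 = (⅙)*(-993) = -331/2 ≈ -165.50)
69*s = 69*(-331/2) = -22839/2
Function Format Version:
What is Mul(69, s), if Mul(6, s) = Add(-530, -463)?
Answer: Rational(-22839, 2) ≈ -11420.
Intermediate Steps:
s = Rational(-331, 2) (s = Mul(Rational(1, 6), Add(-530, -463)) = Mul(Rational(1, 6), -993) = Rational(-331, 2) ≈ -165.50)
Mul(69, s) = Mul(69, Rational(-331, 2)) = Rational(-22839, 2)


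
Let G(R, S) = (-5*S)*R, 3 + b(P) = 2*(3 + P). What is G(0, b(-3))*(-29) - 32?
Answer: -32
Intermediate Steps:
b(P) = 3 + 2*P (b(P) = -3 + 2*(3 + P) = -3 + (6 + 2*P) = 3 + 2*P)
G(R, S) = -5*R*S
G(0, b(-3))*(-29) - 32 = -5*0*(3 + 2*(-3))*(-29) - 32 = -5*0*(3 - 6)*(-29) - 32 = -5*0*(-3)*(-29) - 32 = 0*(-29) - 32 = 0 - 32 = -32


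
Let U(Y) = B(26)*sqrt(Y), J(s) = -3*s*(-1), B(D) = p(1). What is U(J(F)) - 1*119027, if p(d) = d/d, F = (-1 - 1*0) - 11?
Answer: -119027 + 6*I ≈ -1.1903e+5 + 6.0*I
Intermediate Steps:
F = -12 (F = (-1 + 0) - 11 = -1 - 11 = -12)
p(d) = 1
B(D) = 1
J(s) = 3*s
U(Y) = sqrt(Y) (U(Y) = 1*sqrt(Y) = sqrt(Y))
U(J(F)) - 1*119027 = sqrt(3*(-12)) - 1*119027 = sqrt(-36) - 119027 = 6*I - 119027 = -119027 + 6*I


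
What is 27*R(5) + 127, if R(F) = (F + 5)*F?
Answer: 1477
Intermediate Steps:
R(F) = F*(5 + F) (R(F) = (5 + F)*F = F*(5 + F))
27*R(5) + 127 = 27*(5*(5 + 5)) + 127 = 27*(5*10) + 127 = 27*50 + 127 = 1350 + 127 = 1477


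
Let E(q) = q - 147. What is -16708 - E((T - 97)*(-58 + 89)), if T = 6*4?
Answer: -14298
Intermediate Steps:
T = 24
E(q) = -147 + q
-16708 - E((T - 97)*(-58 + 89)) = -16708 - (-147 + (24 - 97)*(-58 + 89)) = -16708 - (-147 - 73*31) = -16708 - (-147 - 2263) = -16708 - 1*(-2410) = -16708 + 2410 = -14298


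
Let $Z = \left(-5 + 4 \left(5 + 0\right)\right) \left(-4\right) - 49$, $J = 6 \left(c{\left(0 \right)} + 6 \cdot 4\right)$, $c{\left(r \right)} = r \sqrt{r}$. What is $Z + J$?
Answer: $35$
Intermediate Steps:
$c{\left(r \right)} = r^{\frac{3}{2}}$
$J = 144$ ($J = 6 \left(0^{\frac{3}{2}} + 6 \cdot 4\right) = 6 \left(0 + 24\right) = 6 \cdot 24 = 144$)
$Z = -109$ ($Z = \left(-5 + 4 \cdot 5\right) \left(-4\right) - 49 = \left(-5 + 20\right) \left(-4\right) - 49 = 15 \left(-4\right) - 49 = -60 - 49 = -109$)
$Z + J = -109 + 144 = 35$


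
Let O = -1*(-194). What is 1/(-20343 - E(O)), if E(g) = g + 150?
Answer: -1/20687 ≈ -4.8340e-5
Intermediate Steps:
O = 194
E(g) = 150 + g
1/(-20343 - E(O)) = 1/(-20343 - (150 + 194)) = 1/(-20343 - 1*344) = 1/(-20343 - 344) = 1/(-20687) = -1/20687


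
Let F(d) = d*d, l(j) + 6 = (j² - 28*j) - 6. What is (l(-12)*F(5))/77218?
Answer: 5850/38609 ≈ 0.15152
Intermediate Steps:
l(j) = -12 + j² - 28*j (l(j) = -6 + ((j² - 28*j) - 6) = -6 + (-6 + j² - 28*j) = -12 + j² - 28*j)
F(d) = d²
(l(-12)*F(5))/77218 = ((-12 + (-12)² - 28*(-12))*5²)/77218 = ((-12 + 144 + 336)*25)*(1/77218) = (468*25)*(1/77218) = 11700*(1/77218) = 5850/38609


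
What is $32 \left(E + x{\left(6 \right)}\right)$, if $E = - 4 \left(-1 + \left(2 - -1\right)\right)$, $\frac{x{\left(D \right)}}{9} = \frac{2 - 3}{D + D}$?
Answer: $-280$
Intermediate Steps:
$x{\left(D \right)} = - \frac{9}{2 D}$ ($x{\left(D \right)} = 9 \frac{2 - 3}{D + D} = 9 \left(- \frac{1}{2 D}\right) = - \frac{9}{2 D}$)
$E = -8$ ($E = - 4 \left(-1 + \left(2 + 1\right)\right) = - 4 \left(-1 + 3\right) = \left(-4\right) 2 = -8$)
$32 \left(E + x{\left(6 \right)}\right) = 32 \left(-8 - \frac{9}{2 \cdot 6}\right) = 32 \left(-8 - \frac{3}{4}\right) = 32 \left(- \frac{35}{4}\right) = -280$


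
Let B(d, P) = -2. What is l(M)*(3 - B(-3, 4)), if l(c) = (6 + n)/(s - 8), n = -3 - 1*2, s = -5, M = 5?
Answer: -5/13 ≈ -0.38462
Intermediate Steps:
n = -5 (n = -3 - 2 = -5)
l(c) = -1/13 (l(c) = (6 - 5)/(-5 - 8) = 1/(-13) = 1*(-1/13) = -1/13)
l(M)*(3 - B(-3, 4)) = -(3 - 1*(-2))/13 = -(3 + 2)/13 = -1/13*5 = -5/13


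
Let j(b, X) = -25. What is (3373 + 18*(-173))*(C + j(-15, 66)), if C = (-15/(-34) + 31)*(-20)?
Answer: -2878785/17 ≈ -1.6934e+5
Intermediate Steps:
C = -10690/17 (C = (-15*(-1/34) + 31)*(-20) = (15/34 + 31)*(-20) = (1069/34)*(-20) = -10690/17 ≈ -628.82)
(3373 + 18*(-173))*(C + j(-15, 66)) = (3373 + 18*(-173))*(-10690/17 - 25) = (3373 - 3114)*(-11115/17) = 259*(-11115/17) = -2878785/17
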